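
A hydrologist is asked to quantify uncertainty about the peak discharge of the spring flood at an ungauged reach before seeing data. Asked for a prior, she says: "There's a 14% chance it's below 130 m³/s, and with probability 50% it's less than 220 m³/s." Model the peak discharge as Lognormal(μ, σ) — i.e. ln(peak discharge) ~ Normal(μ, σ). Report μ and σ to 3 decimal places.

If T ~ Lognormal(μ,σ) then ln T ~ Normal(μ,σ), so the p-quantile of ln T is μ + z_p·σ.
ln(130) = 4.868 and ln(220) = 5.394; z_{0.14} = -1.08, z_{0.5} = 0.
σ = (5.394 − 4.868)/(0 − (-1.08)) = 0.487.
μ = 4.868 − (-1.08)·0.487 = 5.394.

μ ≈ 5.394, σ ≈ 0.487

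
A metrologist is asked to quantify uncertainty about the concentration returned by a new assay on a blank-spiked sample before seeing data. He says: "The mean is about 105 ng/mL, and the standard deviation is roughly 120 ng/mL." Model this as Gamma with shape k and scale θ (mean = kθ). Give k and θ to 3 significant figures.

For Gamma(k, scale θ): mean = kθ, variance = kθ², so CV = 1/√k.
CV = SD/mean = 120/105 = 1.143, hence k = 1/CV² = 0.766.
Then θ = mean/k = 105/0.766 = 137.

k ≈ 0.766, θ ≈ 137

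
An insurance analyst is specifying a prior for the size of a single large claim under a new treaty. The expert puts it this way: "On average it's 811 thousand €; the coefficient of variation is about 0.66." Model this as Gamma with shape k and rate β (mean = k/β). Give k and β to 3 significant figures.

For Gamma(k, rate β): mean = k/β, variance = k/β², so CV = 1/√k.
CV = 0.66, hence k = 1/CV² = 2.3.
Then β = k/mean = 2.3/811 = 0.00283.

k ≈ 2.3, β ≈ 0.00283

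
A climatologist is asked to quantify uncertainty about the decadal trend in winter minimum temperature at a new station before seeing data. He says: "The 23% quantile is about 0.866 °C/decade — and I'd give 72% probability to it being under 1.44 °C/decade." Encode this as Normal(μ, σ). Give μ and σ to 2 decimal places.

For Normal(μ,σ), the p-quantile is μ + z_p·σ. Here z_{0.23} = -0.7388, z_{0.72} = 0.5828.
So 0.866 = μ − 0.7388σ and 1.44 = μ + 0.5828σ.
Subtracting: σ = (1.44 − 0.866)/(0.5828 − (-0.7388)) = 0.43.
Then μ = 0.866 − (-0.7388)·0.43 = 1.19.

μ = 1.19, σ = 0.43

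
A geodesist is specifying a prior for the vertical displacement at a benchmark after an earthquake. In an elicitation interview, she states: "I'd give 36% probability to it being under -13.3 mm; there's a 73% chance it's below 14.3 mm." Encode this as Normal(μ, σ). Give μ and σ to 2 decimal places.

μ = -3.11, σ = 28.42

For Normal(μ,σ), the p-quantile is μ + z_p·σ. Here z_{0.36} = -0.3585, z_{0.73} = 0.6128.
So -13.3 = μ − 0.3585σ and 14.3 = μ + 0.6128σ.
Subtracting: σ = (14.3 − -13.3)/(0.6128 − (-0.3585)) = 28.42.
Then μ = -13.3 − (-0.3585)·28.42 = -3.11.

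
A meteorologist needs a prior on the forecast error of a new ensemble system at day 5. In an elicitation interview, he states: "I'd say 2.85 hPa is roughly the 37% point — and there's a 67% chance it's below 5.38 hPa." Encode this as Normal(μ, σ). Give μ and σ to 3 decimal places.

The p-quantile of Normal(μ,σ) is μ + z_p·σ, with z_{0.37} = -0.3319 and z_{0.67} = 0.4399.
Eliminate σ: μ = (z₂·x₁ − z₁·x₂)/(z₂ − z₁) = (0.4399·2.85 − (-0.3319)·5.38)/0.7718 = 3.938.
Then σ = (x₂ − x₁)/(z₂ − z₁) = (5.38 − 2.85)/0.7718 = 3.278.

μ = 3.938, σ = 3.278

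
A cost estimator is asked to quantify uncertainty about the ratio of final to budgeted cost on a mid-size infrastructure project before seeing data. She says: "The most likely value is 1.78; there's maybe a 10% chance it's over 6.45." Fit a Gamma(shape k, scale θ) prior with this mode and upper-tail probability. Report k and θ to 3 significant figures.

k ≈ 2.12, θ ≈ 1.58

Gamma(k,θ) with k>1 has mode (k−1)θ, so θ = 1.78/(k−1).
Need P(X < 6.45) = 0.9 with θ tied to k this way. Start at k = 2, θ = 1.78: P(X<6.45) ≈ 0.877.
Too low — raise k to concentrate. Iterating converges to k ≈ 2.12.
Then θ = 1.78/(2.12−1) ≈ 1.58.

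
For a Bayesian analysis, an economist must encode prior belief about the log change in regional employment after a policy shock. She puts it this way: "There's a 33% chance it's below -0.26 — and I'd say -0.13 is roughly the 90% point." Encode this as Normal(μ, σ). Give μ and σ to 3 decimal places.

For Normal(μ,σ), the p-quantile is μ + z_p·σ. Here z_{0.33} = -0.4399, z_{0.9} = 1.282.
So -0.26 = μ − 0.4399σ and -0.13 = μ + 1.282σ.
Subtracting: σ = (-0.13 − -0.26)/(1.282 − (-0.4399)) = 0.076.
Then μ = -0.26 − (-0.4399)·0.076 = -0.227.

μ = -0.227, σ = 0.076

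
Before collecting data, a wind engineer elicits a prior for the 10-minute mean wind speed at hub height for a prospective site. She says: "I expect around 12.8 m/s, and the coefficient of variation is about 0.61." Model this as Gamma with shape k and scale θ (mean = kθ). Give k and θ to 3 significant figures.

k ≈ 2.69, θ ≈ 4.76

For Gamma(k, scale θ): mean = kθ, variance = kθ², so CV = 1/√k.
CV = 0.61, hence k = 1/CV² = 2.69.
Then θ = mean/k = 12.8/2.69 = 4.76.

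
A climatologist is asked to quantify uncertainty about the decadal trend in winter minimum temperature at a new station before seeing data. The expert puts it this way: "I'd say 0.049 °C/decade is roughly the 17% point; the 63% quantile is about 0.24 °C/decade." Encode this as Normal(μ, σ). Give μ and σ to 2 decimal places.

For Normal(μ,σ), the p-quantile is μ + z_p·σ. Here z_{0.17} = -0.9542, z_{0.63} = 0.3319.
So 0.049 = μ − 0.9542σ and 0.24 = μ + 0.3319σ.
Subtracting: σ = (0.24 − 0.049)/(0.3319 − (-0.9542)) = 0.15.
Then μ = 0.049 − (-0.9542)·0.15 = 0.19.

μ = 0.19, σ = 0.15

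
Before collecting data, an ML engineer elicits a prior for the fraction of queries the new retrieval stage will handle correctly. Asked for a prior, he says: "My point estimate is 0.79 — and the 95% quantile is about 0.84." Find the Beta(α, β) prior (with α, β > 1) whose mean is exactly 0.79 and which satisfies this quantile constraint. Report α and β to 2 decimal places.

α ≈ 130.03, β ≈ 34.57

With mean 0.79 fixed, write α = 0.79s, β = 0.21s where s = α+β.
Need P(θ < 0.84) = 0.95 under Beta(0.79s, 0.21s). Normal approximation: (q−m)/√(m(1−m)/s) ≈ z_{0.95} = 1.64, so s ≈ 0.79·0.21·(1.64)²/(0.84−0.79)² = 179.5.
At s = 179.5: P(θ<0.84) ≈ 0.957. Adjusting to match 0.95 gives s ≈ 164.60.
So α = 0.79·164.60 ≈ 130.03, β = 0.21·164.60 ≈ 34.57.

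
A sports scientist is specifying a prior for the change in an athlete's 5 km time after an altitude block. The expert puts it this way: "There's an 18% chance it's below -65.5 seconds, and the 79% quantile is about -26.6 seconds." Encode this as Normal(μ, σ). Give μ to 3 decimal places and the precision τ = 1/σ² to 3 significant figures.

μ = -44.819, τ = 0.00196

For Normal(μ,σ), the p-quantile is μ + z_p·σ. Here z_{0.18} = -0.9154, z_{0.79} = 0.8064.
So -65.5 = μ − 0.9154σ and -26.6 = μ + 0.8064σ.
Subtracting: σ = (-26.6 − -65.5)/(0.8064 − (-0.9154)) = 22.593.
Then μ = -65.5 − (-0.9154)·22.593 = -44.819.
Precision τ = 1/σ² = 1/22.59² = 0.00196.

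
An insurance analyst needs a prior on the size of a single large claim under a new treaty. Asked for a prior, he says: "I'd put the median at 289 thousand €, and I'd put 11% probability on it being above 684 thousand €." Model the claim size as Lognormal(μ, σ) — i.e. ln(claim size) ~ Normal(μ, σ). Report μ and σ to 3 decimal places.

μ ≈ 5.666, σ ≈ 0.702

If T ~ Lognormal(μ,σ) then ln T ~ Normal(μ,σ), so the p-quantile of ln T is μ + z_p·σ.
ln(289) = 5.666 and ln(684) = 6.528; z_{0.5} = 0, z_{0.89} = 1.227.
σ = (6.528 − 5.666)/(1.227 − (0)) = 0.702.
μ = 5.666 − (0)·0.702 = 5.666.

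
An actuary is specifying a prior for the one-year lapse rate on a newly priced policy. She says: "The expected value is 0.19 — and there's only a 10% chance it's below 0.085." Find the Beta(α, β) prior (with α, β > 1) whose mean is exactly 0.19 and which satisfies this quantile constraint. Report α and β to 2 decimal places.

α ≈ 3.57, β ≈ 15.24

With mean 0.19 fixed, write α = 0.19s, β = 0.81s where s = α+β.
Need P(θ < 0.085) = 0.1 under Beta(0.19s, 0.81s). Normal approximation: (q−m)/√(m(1−m)/s) ≈ z_{0.1} = -1.28, so s ≈ 0.19·0.81·(-1.28)²/(0.085−0.19)² = 22.9.
At s = 22.9: P(θ<0.085) ≈ 0.074. Adjusting to match 0.1 gives s ≈ 18.81.
So α = 0.19·18.81 ≈ 3.57, β = 0.81·18.81 ≈ 15.24.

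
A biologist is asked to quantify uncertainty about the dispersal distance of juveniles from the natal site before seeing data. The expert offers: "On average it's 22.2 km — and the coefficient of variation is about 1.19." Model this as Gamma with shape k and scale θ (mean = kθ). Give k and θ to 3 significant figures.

k ≈ 0.706, θ ≈ 31.4

For Gamma(k, scale θ): mean = kθ, variance = kθ², so CV = 1/√k.
CV = 1.19, hence k = 1/CV² = 0.706.
Then θ = mean/k = 22.2/0.706 = 31.4.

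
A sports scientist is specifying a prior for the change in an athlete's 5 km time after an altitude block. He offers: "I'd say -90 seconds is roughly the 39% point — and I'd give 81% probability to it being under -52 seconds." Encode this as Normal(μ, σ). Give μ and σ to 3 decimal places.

μ = -80.828, σ = 32.837

For Normal(μ,σ), the p-quantile is μ + z_p·σ. Here z_{0.39} = -0.2793, z_{0.81} = 0.8779.
So -90 = μ − 0.2793σ and -52 = μ + 0.8779σ.
Subtracting: σ = (-52 − -90)/(0.8779 − (-0.2793)) = 32.837.
Then μ = -90 − (-0.2793)·32.837 = -80.828.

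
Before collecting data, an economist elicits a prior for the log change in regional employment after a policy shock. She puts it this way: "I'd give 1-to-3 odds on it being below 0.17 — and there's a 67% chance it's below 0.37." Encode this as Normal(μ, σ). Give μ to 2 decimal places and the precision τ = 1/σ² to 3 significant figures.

μ = 0.29, τ = 31

The p-quantile of Normal(μ,σ) is μ + z_p·σ, with z_{0.25} = -0.6745 and z_{0.67} = 0.4399.
Eliminate σ: μ = (z₂·x₁ − z₁·x₂)/(z₂ − z₁) = (0.4399·0.17 − (-0.6745)·0.37)/1.114 = 0.29.
Then σ = (x₂ − x₁)/(z₂ − z₁) = (0.37 − 0.17)/1.114 = 0.18.
Precision τ = 1/σ² = 1/0.1795² = 31.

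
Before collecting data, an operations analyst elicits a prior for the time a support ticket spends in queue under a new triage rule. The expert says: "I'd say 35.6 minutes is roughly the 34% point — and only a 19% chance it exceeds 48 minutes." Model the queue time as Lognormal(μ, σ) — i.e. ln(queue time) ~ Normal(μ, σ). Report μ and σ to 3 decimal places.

μ ≈ 3.668, σ ≈ 0.232

If T ~ Lognormal(μ,σ) then ln T ~ Normal(μ,σ), so the p-quantile of ln T is μ + z_p·σ.
ln(35.6) = 3.572 and ln(48) = 3.871; z_{0.34} = -0.4125, z_{0.81} = 0.8779.
σ = (3.871 − 3.572)/(0.8779 − (-0.4125)) = 0.232.
μ = 3.572 − (-0.4125)·0.232 = 3.668.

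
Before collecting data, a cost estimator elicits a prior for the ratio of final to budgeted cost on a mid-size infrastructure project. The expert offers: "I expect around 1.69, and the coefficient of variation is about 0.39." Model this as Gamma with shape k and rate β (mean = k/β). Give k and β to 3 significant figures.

For Gamma(k, rate β): mean = k/β, variance = k/β², so CV = 1/√k.
CV = 0.39, hence k = 1/CV² = 6.57.
Then β = k/mean = 6.57/1.69 = 3.89.

k ≈ 6.57, β ≈ 3.89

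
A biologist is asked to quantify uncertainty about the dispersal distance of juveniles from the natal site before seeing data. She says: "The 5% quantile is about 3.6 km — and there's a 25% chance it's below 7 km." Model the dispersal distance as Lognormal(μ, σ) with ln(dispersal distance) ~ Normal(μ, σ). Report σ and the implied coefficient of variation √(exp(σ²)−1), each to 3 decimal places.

σ ≈ 0.685, CV ≈ 0.774

If T ~ Lognormal(μ,σ) then ln T ~ Normal(μ,σ), so the p-quantile of ln T is μ + z_p·σ.
ln(3.6) = 1.281 and ln(7) = 1.946; z_{0.05} = -1.645, z_{0.25} = -0.6745.
σ = (1.946 − 1.281)/(-0.6745 − (-1.645)) = 0.685.
μ = 1.281 − (-1.645)·0.685 = 2.408.
CV = √(exp(σ²)−1) = √(exp(0.4696)−1) = 0.774.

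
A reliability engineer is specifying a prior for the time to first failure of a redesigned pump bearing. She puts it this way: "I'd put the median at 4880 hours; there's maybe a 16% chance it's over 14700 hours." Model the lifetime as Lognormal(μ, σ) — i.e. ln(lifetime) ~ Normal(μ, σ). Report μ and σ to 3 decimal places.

μ ≈ 8.493, σ ≈ 1.109

If T ~ Lognormal(μ,σ) then ln T ~ Normal(μ,σ), so the p-quantile of ln T is μ + z_p·σ.
ln(4880) = 8.493 and ln(14700) = 9.596; z_{0.5} = 0, z_{0.84} = 0.9945.
σ = (9.596 − 8.493)/(0.9945 − (0)) = 1.109.
μ = 8.493 − (0)·1.109 = 8.493.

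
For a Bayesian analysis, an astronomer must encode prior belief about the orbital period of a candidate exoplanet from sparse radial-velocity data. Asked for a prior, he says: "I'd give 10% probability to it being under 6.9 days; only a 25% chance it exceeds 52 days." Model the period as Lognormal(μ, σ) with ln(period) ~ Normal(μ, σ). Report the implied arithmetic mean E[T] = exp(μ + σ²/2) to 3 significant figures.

E[T] ≈ 44.2 days

If T ~ Lognormal(μ,σ) then ln T ~ Normal(μ,σ), so the p-quantile of ln T is μ + z_p·σ.
ln(6.9) = 1.932 and ln(52) = 3.951; z_{0.1} = -1.282, z_{0.75} = 0.6745.
σ = (3.951 − 1.932)/(0.6745 − (-1.282)) = 1.033.
μ = 1.932 − (-1.282)·1.033 = 3.255.
E[T] = exp(μ + σ²/2) = exp(3.255 + 0.5331) = 44.2 days.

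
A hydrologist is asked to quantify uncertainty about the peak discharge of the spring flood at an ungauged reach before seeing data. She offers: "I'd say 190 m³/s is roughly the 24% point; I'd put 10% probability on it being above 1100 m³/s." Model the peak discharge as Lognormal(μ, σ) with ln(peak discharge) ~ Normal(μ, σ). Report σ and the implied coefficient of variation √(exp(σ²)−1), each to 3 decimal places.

If T ~ Lognormal(μ,σ) then ln T ~ Normal(μ,σ), so the p-quantile of ln T is μ + z_p·σ.
ln(190) = 5.247 and ln(1100) = 7.003; z_{0.24} = -0.7063, z_{0.9} = 1.282.
σ = (7.003 − 5.247)/(1.282 − (-0.7063)) = 0.883.
μ = 5.247 − (-0.7063)·0.883 = 5.871.
CV = √(exp(σ²)−1) = √(exp(0.7804)−1) = 1.087.

σ ≈ 0.883, CV ≈ 1.087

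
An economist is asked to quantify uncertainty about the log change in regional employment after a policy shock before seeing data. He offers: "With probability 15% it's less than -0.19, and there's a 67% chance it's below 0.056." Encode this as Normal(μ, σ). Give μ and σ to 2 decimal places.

The p-quantile of Normal(μ,σ) is μ + z_p·σ, with z_{0.15} = -1.036 and z_{0.67} = 0.4399.
Eliminate σ: μ = (z₂·x₁ − z₁·x₂)/(z₂ − z₁) = (0.4399·-0.19 − (-1.036)·0.056)/1.476 = -0.02.
Then σ = (x₂ − x₁)/(z₂ − z₁) = (0.056 − -0.19)/1.476 = 0.17.

μ = -0.02, σ = 0.17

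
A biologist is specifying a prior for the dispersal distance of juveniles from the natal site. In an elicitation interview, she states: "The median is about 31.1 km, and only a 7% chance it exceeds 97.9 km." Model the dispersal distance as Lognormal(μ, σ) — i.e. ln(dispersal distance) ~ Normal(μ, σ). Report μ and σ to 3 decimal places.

μ ≈ 3.437, σ ≈ 0.777

If T ~ Lognormal(μ,σ) then ln T ~ Normal(μ,σ), so the p-quantile of ln T is μ + z_p·σ.
ln(31.1) = 3.437 and ln(97.9) = 4.584; z_{0.5} = 0, z_{0.93} = 1.476.
σ = (4.584 − 3.437)/(1.476 − (0)) = 0.777.
μ = 3.437 − (0)·0.777 = 3.437.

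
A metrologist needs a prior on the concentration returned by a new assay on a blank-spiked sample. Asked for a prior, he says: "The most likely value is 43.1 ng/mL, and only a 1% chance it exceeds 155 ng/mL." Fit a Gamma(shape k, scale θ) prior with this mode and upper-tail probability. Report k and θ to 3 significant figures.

k ≈ 3.63, θ ≈ 16.4

Gamma(k,θ) with k>1 has mode (k−1)θ, so θ = 43.1/(k−1).
Need P(X < 155) = 0.99 with θ tied to k this way. Start at k = 2, θ = 43.1: P(X<155) ≈ 0.874.
Too low — raise k to concentrate. Iterating converges to k ≈ 3.63.
Then θ = 43.1/(3.63−1) ≈ 16.4.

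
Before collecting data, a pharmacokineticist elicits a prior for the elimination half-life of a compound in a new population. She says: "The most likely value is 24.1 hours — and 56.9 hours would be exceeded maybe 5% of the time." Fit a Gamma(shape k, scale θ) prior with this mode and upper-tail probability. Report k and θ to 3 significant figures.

Gamma(k,θ) with k>1 has mode (k−1)θ, so θ = 24.1/(k−1).
Need P(X < 56.9) = 0.95 with θ tied to k this way. Start at k = 2, θ = 24.1: P(X<56.9) ≈ 0.683.
Too low — raise k to concentrate. Iterating converges to k ≈ 4.7.
Then θ = 24.1/(4.7−1) ≈ 6.51.

k ≈ 4.7, θ ≈ 6.51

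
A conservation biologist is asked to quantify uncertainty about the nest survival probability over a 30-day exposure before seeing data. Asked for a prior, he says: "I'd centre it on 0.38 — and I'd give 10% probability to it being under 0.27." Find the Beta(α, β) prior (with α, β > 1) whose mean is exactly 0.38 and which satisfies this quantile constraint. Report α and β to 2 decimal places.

α ≈ 11.62, β ≈ 18.95

With mean 0.38 fixed, write α = 0.38s, β = 0.62s where s = α+β.
Need P(θ < 0.27) = 0.1 under Beta(0.38s, 0.62s). Normal approximation: (q−m)/√(m(1−m)/s) ≈ z_{0.1} = -1.28, so s ≈ 0.38·0.62·(-1.28)²/(0.27−0.38)² = 32.0.
At s = 32.0: P(θ<0.27) ≈ 0.095. Adjusting to match 0.1 gives s ≈ 30.57.
So α = 0.38·30.57 ≈ 11.62, β = 0.62·30.57 ≈ 18.95.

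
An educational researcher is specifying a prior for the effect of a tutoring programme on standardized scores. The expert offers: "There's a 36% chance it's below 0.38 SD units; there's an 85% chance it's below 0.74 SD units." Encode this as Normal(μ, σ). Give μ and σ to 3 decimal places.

For Normal(μ,σ), the p-quantile is μ + z_p·σ. Here z_{0.36} = -0.3585, z_{0.85} = 1.036.
So 0.38 = μ − 0.3585σ and 0.74 = μ + 1.036σ.
Subtracting: σ = (0.74 − 0.38)/(1.036 − (-0.3585)) = 0.258.
Then μ = 0.38 − (-0.3585)·0.258 = 0.473.

μ = 0.473, σ = 0.258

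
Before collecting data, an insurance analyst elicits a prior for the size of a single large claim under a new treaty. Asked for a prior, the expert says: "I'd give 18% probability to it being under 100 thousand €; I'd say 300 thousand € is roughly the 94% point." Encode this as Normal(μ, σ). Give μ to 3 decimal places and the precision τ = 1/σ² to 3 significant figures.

μ = 174.114, τ = 0.000153

For Normal(μ,σ), the p-quantile is μ + z_p·σ. Here z_{0.18} = -0.9154, z_{0.94} = 1.555.
So 100 = μ − 0.9154σ and 300 = μ + 1.555σ.
Subtracting: σ = (300 − 100)/(1.555 − (-0.9154)) = 80.967.
Then μ = 100 − (-0.9154)·80.967 = 174.114.
Precision τ = 1/σ² = 1/80.97² = 0.000153.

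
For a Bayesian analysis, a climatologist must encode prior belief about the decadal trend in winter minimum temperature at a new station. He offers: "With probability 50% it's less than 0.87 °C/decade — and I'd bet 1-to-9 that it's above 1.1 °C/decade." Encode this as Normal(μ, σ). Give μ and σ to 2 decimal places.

The p-quantile of Normal(μ,σ) is μ + z_p·σ, with z_{0.5} = 0 and z_{0.9} = 1.282.
Eliminate σ: μ = (z₂·x₁ − z₁·x₂)/(z₂ − z₁) = (1.282·0.87 − (0)·1.1)/1.282 = 0.87.
Then σ = (x₂ − x₁)/(z₂ − z₁) = (1.1 − 0.87)/1.282 = 0.18.

μ = 0.87, σ = 0.18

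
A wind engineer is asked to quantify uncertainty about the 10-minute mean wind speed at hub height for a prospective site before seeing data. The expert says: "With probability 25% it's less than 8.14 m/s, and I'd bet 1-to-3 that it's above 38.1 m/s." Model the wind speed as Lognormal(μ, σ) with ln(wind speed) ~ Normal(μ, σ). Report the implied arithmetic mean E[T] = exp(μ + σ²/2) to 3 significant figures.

E[T] ≈ 33.9 m/s

If T ~ Lognormal(μ,σ) then ln T ~ Normal(μ,σ), so the p-quantile of ln T is μ + z_p·σ.
ln(8.14) = 2.097 and ln(38.1) = 3.64; z_{0.25} = -0.6745, z_{0.75} = 0.6745.
σ = (3.64 − 2.097)/(0.6745 − (-0.6745)) = 1.144.
μ = 2.097 − (-0.6745)·1.144 = 2.869.
E[T] = exp(μ + σ²/2) = exp(2.869 + 0.6545) = 33.9 m/s.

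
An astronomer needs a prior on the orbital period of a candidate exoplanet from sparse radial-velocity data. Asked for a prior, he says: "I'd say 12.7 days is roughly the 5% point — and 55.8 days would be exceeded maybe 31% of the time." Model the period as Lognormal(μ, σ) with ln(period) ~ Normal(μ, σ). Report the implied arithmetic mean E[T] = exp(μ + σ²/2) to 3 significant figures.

If T ~ Lognormal(μ,σ) then ln T ~ Normal(μ,σ), so the p-quantile of ln T is μ + z_p·σ.
ln(12.7) = 2.542 and ln(55.8) = 4.022; z_{0.05} = -1.645, z_{0.69} = 0.4959.
σ = (4.022 − 2.542)/(0.4959 − (-1.645)) = 0.691.
μ = 2.542 − (-1.645)·0.691 = 3.679.
E[T] = exp(μ + σ²/2) = exp(3.679 + 0.2390) = 50.3 days.

E[T] ≈ 50.3 days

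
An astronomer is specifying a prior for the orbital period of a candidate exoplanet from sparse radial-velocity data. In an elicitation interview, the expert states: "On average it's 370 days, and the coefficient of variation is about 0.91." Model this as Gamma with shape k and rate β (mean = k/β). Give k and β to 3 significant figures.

For Gamma(k, rate β): mean = k/β, variance = k/β², so CV = 1/√k.
CV = 0.91, hence k = 1/CV² = 1.21.
Then β = k/mean = 1.21/370 = 0.00326.

k ≈ 1.21, β ≈ 0.00326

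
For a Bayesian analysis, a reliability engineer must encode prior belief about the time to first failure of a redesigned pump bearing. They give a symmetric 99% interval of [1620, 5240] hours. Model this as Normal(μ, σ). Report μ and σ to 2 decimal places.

μ = 3430.00, σ = 702.69

A symmetric 99% interval runs μ ± z·σ with z = 2.576.
Half-width = 1810, so σ = 1810/2.576 = 702.69.
μ is the interval midpoint, 3430.00.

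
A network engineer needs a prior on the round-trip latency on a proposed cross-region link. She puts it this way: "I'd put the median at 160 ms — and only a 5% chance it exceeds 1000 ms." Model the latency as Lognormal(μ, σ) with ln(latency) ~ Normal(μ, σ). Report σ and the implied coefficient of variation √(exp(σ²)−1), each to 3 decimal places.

If T ~ Lognormal(μ,σ) then ln T ~ Normal(μ,σ), so the p-quantile of ln T is μ + z_p·σ.
ln(160) = 5.075 and ln(1000) = 6.908; z_{0.5} = 0, z_{0.95} = 1.645.
σ = (6.908 − 5.075)/(1.645 − (0)) = 1.114.
μ = 5.075 − (0)·1.114 = 5.075.
CV = √(exp(σ²)−1) = √(exp(1.2413)−1) = 1.568.

σ ≈ 1.114, CV ≈ 1.568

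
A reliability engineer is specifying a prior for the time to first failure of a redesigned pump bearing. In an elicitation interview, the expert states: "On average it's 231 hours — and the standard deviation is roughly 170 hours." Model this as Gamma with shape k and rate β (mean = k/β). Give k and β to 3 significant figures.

k ≈ 1.85, β ≈ 0.00799

For Gamma(k, rate β): mean = k/β, variance = k/β², so CV = 1/√k.
CV = SD/mean = 170/231 = 0.7359, hence k = 1/CV² = 1.85.
Then β = k/mean = 1.85/231 = 0.00799.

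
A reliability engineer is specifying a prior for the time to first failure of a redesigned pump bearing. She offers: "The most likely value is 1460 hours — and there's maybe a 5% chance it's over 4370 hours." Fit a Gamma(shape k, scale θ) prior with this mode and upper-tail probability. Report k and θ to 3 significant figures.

Gamma(k,θ) with k>1 has mode (k−1)θ, so θ = 1460/(k−1).
Need P(X < 4370) = 0.95 with θ tied to k this way. Start at k = 2, θ = 1460: P(X<4370) ≈ 0.800.
Too low — raise k to concentrate. Iterating converges to k ≈ 3.21.
Then θ = 1460/(3.21−1) ≈ 662.

k ≈ 3.21, θ ≈ 662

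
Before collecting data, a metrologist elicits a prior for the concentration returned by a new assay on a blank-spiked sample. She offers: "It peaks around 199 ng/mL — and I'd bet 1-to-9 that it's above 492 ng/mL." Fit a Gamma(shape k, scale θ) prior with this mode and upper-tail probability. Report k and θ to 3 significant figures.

Gamma(k,θ) with k>1 has mode (k−1)θ, so θ = 199/(k−1).
Need P(X < 492) = 0.9 with θ tied to k this way. Start at k = 2, θ = 199: P(X<492) ≈ 0.707.
Too low — raise k to concentrate. Iterating converges to k ≈ 3.34.
Then θ = 199/(3.34−1) ≈ 84.9.

k ≈ 3.34, θ ≈ 84.9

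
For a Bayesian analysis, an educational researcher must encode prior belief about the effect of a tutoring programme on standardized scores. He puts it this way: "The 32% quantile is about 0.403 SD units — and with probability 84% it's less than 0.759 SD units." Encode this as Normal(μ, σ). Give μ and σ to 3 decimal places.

For Normal(μ,σ), the p-quantile is μ + z_p·σ. Here z_{0.32} = -0.4677, z_{0.84} = 0.9945.
So 0.403 = μ − 0.4677σ and 0.759 = μ + 0.9945σ.
Subtracting: σ = (0.759 − 0.403)/(0.9945 − (-0.4677)) = 0.243.
Then μ = 0.403 − (-0.4677)·0.243 = 0.517.

μ = 0.517, σ = 0.243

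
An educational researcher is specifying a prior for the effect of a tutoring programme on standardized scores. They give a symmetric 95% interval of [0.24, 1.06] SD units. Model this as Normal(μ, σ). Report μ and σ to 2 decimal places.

μ = 0.65, σ = 0.21

A symmetric 95% interval runs μ ± z·σ with z = 1.96.
Half-width = 0.41, so σ = 0.41/1.96 = 0.21.
μ is the interval midpoint, 0.65.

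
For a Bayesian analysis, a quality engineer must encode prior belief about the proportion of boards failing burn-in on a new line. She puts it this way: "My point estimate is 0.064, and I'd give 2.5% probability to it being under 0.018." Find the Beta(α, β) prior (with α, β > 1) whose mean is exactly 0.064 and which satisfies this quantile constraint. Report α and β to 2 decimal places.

α ≈ 4.00, β ≈ 58.48

With mean 0.064 fixed, write α = 0.064s, β = 0.936s where s = α+β.
Need P(θ < 0.018) = 0.025 under Beta(0.064s, 0.936s). Normal approximation: (q−m)/√(m(1−m)/s) ≈ z_{0.025} = -1.96, so s ≈ 0.064·0.936·(-1.96)²/(0.018−0.064)² = 108.8.
At s = 108.8: P(θ<0.018) ≈ 0.004. Adjusting to match 0.025 gives s ≈ 62.48.
So α = 0.064·62.48 ≈ 4.00, β = 0.936·62.48 ≈ 58.48.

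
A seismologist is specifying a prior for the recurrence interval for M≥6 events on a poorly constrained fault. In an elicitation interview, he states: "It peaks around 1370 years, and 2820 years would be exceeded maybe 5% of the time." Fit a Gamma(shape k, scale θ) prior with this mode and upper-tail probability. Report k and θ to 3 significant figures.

k ≈ 6.31, θ ≈ 258

Gamma(k,θ) with k>1 has mode (k−1)θ, so θ = 1370/(k−1).
Need P(X < 2820) = 0.95 with θ tied to k this way. Start at k = 2, θ = 1370: P(X<2820) ≈ 0.610.
Too low — raise k to concentrate. Iterating converges to k ≈ 6.31.
Then θ = 1370/(6.31−1) ≈ 258.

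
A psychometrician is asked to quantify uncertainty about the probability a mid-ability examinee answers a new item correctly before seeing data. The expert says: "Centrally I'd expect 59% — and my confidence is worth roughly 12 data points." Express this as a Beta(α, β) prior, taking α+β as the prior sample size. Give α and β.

α = 7.08, β = 4.92

Under the effective-sample-size interpretation, Beta(α, β) has prior mean α/(α+β) and prior sample size α+β.
So α+β = 12 and α/(α+β) = 0.59, giving α = 0.59·12 = 7.08 and β = 12 − 7.08 = 4.92.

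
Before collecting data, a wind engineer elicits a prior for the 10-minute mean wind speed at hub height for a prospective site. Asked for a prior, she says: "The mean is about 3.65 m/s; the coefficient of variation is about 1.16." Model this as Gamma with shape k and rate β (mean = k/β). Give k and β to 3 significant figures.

k ≈ 0.743, β ≈ 0.204

For Gamma(k, rate β): mean = k/β, variance = k/β², so CV = 1/√k.
CV = 1.16, hence k = 1/CV² = 0.743.
Then β = k/mean = 0.743/3.65 = 0.204.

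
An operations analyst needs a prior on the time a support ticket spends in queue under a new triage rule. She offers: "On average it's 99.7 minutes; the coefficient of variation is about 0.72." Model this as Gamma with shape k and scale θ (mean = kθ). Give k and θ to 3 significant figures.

For Gamma(k, scale θ): mean = kθ, variance = kθ², so CV = 1/√k.
CV = 0.72, hence k = 1/CV² = 1.93.
Then θ = mean/k = 99.7/1.93 = 51.7.

k ≈ 1.93, θ ≈ 51.7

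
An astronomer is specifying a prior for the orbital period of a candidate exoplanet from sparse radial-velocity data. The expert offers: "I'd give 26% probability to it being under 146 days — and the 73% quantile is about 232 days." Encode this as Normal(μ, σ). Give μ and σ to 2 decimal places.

μ = 190.05, σ = 68.46

The p-quantile of Normal(μ,σ) is μ + z_p·σ, with z_{0.26} = -0.6433 and z_{0.73} = 0.6128.
Eliminate σ: μ = (z₂·x₁ − z₁·x₂)/(z₂ − z₁) = (0.6128·146 − (-0.6433)·232)/1.256 = 190.05.
Then σ = (x₂ − x₁)/(z₂ − z₁) = (232 − 146)/1.256 = 68.46.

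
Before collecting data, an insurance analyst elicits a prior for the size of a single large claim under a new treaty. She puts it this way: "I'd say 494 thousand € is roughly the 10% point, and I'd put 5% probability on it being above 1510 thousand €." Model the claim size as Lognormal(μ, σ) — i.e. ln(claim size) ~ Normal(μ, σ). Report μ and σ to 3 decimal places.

If T ~ Lognormal(μ,σ) then ln T ~ Normal(μ,σ), so the p-quantile of ln T is μ + z_p·σ.
ln(494) = 6.203 and ln(1510) = 7.32; z_{0.1} = -1.282, z_{0.95} = 1.645.
σ = (7.32 − 6.203)/(1.645 − (-1.282)) = 0.382.
μ = 6.203 − (-1.282)·0.382 = 6.692.

μ ≈ 6.692, σ ≈ 0.382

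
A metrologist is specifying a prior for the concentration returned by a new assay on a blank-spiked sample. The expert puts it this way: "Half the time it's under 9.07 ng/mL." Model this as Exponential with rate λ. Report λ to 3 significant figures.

λ ≈ 0.0764

Exponential median = ln 2 / λ, so λ = ln 2 / 9.07 = 0.0764.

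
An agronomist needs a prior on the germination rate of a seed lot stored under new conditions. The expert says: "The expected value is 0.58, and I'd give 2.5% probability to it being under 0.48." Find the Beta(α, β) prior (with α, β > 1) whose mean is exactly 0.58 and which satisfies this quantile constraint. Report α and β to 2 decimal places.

α ≈ 55.20, β ≈ 39.97

With mean 0.58 fixed, write α = 0.58s, β = 0.42s where s = α+β.
Need P(θ < 0.48) = 0.025 under Beta(0.58s, 0.42s). Normal approximation: (q−m)/√(m(1−m)/s) ≈ z_{0.025} = -1.96, so s ≈ 0.58·0.42·(-1.96)²/(0.48−0.58)² = 93.6.
At s = 93.6: P(θ<0.48) ≈ 0.026. Adjusting to match 0.025 gives s ≈ 95.18.
So α = 0.58·95.18 ≈ 55.20, β = 0.42·95.18 ≈ 39.97.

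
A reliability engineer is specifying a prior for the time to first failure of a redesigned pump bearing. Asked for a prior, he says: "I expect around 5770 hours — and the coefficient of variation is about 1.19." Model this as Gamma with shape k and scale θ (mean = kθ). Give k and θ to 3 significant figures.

For Gamma(k, scale θ): mean = kθ, variance = kθ², so CV = 1/√k.
CV = 1.19, hence k = 1/CV² = 0.706.
Then θ = mean/k = 5770/0.706 = 8170.

k ≈ 0.706, θ ≈ 8170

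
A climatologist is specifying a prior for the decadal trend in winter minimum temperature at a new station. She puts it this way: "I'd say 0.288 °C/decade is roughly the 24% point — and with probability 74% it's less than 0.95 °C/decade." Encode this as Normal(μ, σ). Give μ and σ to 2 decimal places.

μ = 0.63, σ = 0.49

The p-quantile of Normal(μ,σ) is μ + z_p·σ, with z_{0.24} = -0.7063 and z_{0.74} = 0.6433.
Eliminate σ: μ = (z₂·x₁ − z₁·x₂)/(z₂ − z₁) = (0.6433·0.288 − (-0.7063)·0.95)/1.35 = 0.63.
Then σ = (x₂ − x₁)/(z₂ − z₁) = (0.95 − 0.288)/1.35 = 0.49.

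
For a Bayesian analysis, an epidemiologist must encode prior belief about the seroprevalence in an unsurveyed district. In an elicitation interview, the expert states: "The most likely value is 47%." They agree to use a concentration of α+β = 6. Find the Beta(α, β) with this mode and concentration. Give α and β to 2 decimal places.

For α,β > 1 the Beta mode is (α−1)/(α+β−2). With α+β = 6, the mode is (α−1)/4.
Set (α−1)/4 = 0.47 → α = 1 + 0.47·4 = 2.88.
β = 6 − α = 3.12.

α = 2.88, β = 3.12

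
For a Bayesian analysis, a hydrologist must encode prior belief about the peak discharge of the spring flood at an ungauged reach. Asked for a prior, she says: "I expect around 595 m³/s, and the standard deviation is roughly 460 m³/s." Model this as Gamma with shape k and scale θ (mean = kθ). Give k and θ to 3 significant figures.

For Gamma(k, scale θ): mean = kθ, variance = kθ², so CV = 1/√k.
CV = SD/mean = 460/595 = 0.7731, hence k = 1/CV² = 1.67.
Then θ = mean/k = 595/1.67 = 356.

k ≈ 1.67, θ ≈ 356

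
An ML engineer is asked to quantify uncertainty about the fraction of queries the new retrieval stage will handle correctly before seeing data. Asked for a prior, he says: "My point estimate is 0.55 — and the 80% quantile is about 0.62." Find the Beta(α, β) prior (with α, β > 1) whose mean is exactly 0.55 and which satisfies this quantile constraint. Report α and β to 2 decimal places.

With mean 0.55 fixed, write α = 0.55s, β = 0.45s where s = α+β.
Need P(θ < 0.62) = 0.8 under Beta(0.55s, 0.45s). Normal approximation: (q−m)/√(m(1−m)/s) ≈ z_{0.8} = 0.842, so s ≈ 0.55·0.45·(0.842)²/(0.62−0.55)² = 35.8.
At s = 35.8: P(θ<0.62) ≈ 0.799. Adjusting to match 0.8 gives s ≈ 36.17.
So α = 0.55·36.17 ≈ 19.89, β = 0.45·36.17 ≈ 16.28.

α ≈ 19.89, β ≈ 16.28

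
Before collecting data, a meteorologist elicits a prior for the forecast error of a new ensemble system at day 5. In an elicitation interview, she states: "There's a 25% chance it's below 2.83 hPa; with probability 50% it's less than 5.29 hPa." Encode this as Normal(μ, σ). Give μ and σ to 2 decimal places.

μ = 5.29, σ = 3.65

For Normal(μ,σ), the p-quantile is μ + z_p·σ. Here z_{0.25} = -0.6745, z_{0.5} = 0.
So 2.83 = μ − 0.6745σ and 5.29 = μ + 0σ.
Subtracting: σ = (5.29 − 2.83)/(0 − (-0.6745)) = 3.65.
Then μ = 2.83 − (-0.6745)·3.65 = 5.29.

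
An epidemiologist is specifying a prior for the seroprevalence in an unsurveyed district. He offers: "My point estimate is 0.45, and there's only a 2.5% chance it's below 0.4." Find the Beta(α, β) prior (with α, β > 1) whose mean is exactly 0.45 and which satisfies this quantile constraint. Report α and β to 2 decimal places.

With mean 0.45 fixed, write α = 0.45s, β = 0.55s where s = α+β.
Need P(θ < 0.4) = 0.025 under Beta(0.45s, 0.55s). Normal approximation: (q−m)/√(m(1−m)/s) ≈ z_{0.025} = -1.96, so s ≈ 0.45·0.55·(-1.96)²/(0.4−0.45)² = 380.3.
At s = 380.3: P(θ<0.4) ≈ 0.024. Adjusting to match 0.025 gives s ≈ 375.06.
So α = 0.45·375.06 ≈ 168.78, β = 0.55·375.06 ≈ 206.28.

α ≈ 168.78, β ≈ 206.28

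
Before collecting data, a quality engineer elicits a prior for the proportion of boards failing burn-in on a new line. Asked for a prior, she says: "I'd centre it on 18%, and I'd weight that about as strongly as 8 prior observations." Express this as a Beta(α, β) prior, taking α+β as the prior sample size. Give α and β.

Under the effective-sample-size interpretation, Beta(α, β) has prior mean α/(α+β) and prior sample size α+β.
So α+β = 8 and α/(α+β) = 0.18, giving α = 0.18·8 = 1.44 and β = 8 − 1.44 = 6.56.

α = 1.44, β = 6.56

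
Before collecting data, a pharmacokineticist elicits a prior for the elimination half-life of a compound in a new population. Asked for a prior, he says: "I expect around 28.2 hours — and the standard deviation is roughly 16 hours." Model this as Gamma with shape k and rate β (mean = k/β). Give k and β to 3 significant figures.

k ≈ 3.11, β ≈ 0.11

For Gamma(k, rate β): mean = k/β, variance = k/β², so CV = 1/√k.
CV = SD/mean = 16/28.2 = 0.5674, hence k = 1/CV² = 3.11.
Then β = k/mean = 3.11/28.2 = 0.11.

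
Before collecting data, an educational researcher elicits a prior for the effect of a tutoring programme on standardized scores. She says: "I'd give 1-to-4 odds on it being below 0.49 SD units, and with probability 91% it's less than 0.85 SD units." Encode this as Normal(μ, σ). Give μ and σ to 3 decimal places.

The p-quantile of Normal(μ,σ) is μ + z_p·σ, with z_{0.2} = -0.8416 and z_{0.91} = 1.341.
Eliminate σ: μ = (z₂·x₁ − z₁·x₂)/(z₂ − z₁) = (1.341·0.49 − (-0.8416)·0.85)/2.182 = 0.629.
Then σ = (x₂ − x₁)/(z₂ − z₁) = (0.85 − 0.49)/2.182 = 0.165.

μ = 0.629, σ = 0.165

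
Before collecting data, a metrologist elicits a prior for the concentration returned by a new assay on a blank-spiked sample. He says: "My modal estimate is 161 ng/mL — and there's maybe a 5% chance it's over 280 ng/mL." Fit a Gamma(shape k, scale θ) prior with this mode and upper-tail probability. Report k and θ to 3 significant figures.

Gamma(k,θ) with k>1 has mode (k−1)θ, so θ = 161/(k−1).
Need P(X < 280) = 0.95 with θ tied to k this way. Start at k = 2, θ = 161: P(X<280) ≈ 0.519.
Too low — raise k to concentrate. Iterating converges to k ≈ 10.1.
Then θ = 161/(10.1−1) ≈ 17.7.

k ≈ 10.1, θ ≈ 17.7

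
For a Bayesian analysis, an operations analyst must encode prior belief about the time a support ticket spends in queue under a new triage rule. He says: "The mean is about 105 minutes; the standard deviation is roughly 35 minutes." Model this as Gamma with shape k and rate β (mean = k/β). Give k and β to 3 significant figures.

k ≈ 9, β ≈ 0.0857

For Gamma(k, rate β): mean = k/β, variance = k/β², so CV = 1/√k.
CV = SD/mean = 35/105 = 0.3333, hence k = 1/CV² = 9.
Then β = k/mean = 9/105 = 0.0857.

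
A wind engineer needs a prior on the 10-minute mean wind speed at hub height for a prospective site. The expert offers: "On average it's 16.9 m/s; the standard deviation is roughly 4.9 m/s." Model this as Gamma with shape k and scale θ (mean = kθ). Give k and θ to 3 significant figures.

For Gamma(k, scale θ): mean = kθ, variance = kθ², so CV = 1/√k.
CV = SD/mean = 4.9/16.9 = 0.2899, hence k = 1/CV² = 11.9.
Then θ = mean/k = 16.9/11.9 = 1.42.

k ≈ 11.9, θ ≈ 1.42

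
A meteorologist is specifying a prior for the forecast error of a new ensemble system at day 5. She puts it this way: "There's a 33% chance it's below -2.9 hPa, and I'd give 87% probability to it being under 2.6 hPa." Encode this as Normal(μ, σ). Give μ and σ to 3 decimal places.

For Normal(μ,σ), the p-quantile is μ + z_p·σ. Here z_{0.33} = -0.4399, z_{0.87} = 1.126.
So -2.9 = μ − 0.4399σ and 2.6 = μ + 1.126σ.
Subtracting: σ = (2.6 − -2.9)/(1.126 − (-0.4399)) = 3.511.
Then μ = -2.9 − (-0.4399)·3.511 = -1.355.

μ = -1.355, σ = 3.511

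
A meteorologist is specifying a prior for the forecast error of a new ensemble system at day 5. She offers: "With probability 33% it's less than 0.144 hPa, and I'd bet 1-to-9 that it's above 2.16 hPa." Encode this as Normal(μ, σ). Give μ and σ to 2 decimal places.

μ = 0.66, σ = 1.17

The p-quantile of Normal(μ,σ) is μ + z_p·σ, with z_{0.33} = -0.4399 and z_{0.9} = 1.282.
Eliminate σ: μ = (z₂·x₁ − z₁·x₂)/(z₂ − z₁) = (1.282·0.144 − (-0.4399)·2.16)/1.721 = 0.66.
Then σ = (x₂ − x₁)/(z₂ − z₁) = (2.16 − 0.144)/1.721 = 1.17.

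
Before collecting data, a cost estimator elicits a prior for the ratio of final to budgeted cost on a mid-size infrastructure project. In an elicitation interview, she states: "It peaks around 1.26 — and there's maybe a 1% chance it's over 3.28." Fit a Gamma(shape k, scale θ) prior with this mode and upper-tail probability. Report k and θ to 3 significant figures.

Gamma(k,θ) with k>1 has mode (k−1)θ, so θ = 1.26/(k−1).
Need P(X < 3.28) = 0.99 with θ tied to k this way. Start at k = 2, θ = 1.26: P(X<3.28) ≈ 0.733.
Too low — raise k to concentrate. Iterating converges to k ≈ 6.08.
Then θ = 1.26/(6.08−1) ≈ 0.248.

k ≈ 6.08, θ ≈ 0.248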